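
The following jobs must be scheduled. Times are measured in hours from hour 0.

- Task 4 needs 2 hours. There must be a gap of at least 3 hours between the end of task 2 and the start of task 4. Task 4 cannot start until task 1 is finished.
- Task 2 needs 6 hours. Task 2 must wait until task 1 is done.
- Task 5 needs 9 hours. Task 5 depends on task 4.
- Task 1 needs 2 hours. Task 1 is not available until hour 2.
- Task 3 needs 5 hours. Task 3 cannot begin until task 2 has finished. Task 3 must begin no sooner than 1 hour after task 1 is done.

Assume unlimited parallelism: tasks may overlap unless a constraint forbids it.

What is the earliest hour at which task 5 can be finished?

Task 1 cannot begin until its own release at hour 2. It runs from hour 2 to 2 + 2 = hour 4.
Task 2 cannot begin until task 1 (finishes hour 4). It runs from hour 4 to 4 + 6 = hour 10.
Task 4 has to wait for task 2 (finishes hour 10, plus 3-hour gap → hour 13); task 1 (finishes hour 4). The latest of these is hour 13, so task 4 runs hour 13 to 13 + 2 = hour 15.
Task 5 waits on task 4 (finishes hour 15), so it starts at hour 15 and finishes at 15 + 9 = hour 24.

24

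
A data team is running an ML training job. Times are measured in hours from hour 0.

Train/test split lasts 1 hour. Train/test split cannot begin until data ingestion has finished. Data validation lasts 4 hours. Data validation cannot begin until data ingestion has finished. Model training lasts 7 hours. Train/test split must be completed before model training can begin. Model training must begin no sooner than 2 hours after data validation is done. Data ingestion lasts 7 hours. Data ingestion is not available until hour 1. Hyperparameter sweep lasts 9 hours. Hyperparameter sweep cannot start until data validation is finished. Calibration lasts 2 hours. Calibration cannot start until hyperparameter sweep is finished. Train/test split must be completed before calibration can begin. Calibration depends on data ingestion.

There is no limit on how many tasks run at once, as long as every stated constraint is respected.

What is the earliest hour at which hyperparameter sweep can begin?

Data ingestion waits on its own release at hour 1, so it starts at hour 1 and finishes at 1 + 7 = hour 8.
After data ingestion (finishes hour 8), data validation can start at hour 8 and finishes at hour 12.
Hyperparameter sweep waits on data validation (finishes hour 12), so the earliest it can start is hour 12.

12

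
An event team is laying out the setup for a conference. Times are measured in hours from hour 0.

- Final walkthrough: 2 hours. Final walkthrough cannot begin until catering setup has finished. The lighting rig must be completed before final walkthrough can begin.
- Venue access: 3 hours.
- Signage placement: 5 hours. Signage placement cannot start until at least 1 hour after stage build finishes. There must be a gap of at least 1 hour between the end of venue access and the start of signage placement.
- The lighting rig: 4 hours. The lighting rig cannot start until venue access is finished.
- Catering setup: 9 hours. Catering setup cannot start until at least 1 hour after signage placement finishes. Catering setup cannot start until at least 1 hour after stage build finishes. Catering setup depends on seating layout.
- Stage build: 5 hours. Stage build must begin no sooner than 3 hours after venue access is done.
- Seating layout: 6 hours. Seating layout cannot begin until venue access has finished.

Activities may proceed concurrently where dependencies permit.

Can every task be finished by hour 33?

Yes

Venue access can start immediately at hour 0; it finishes at hour 3.
After venue access (finishes hour 3), seating layout can start at hour 3 and finishes at hour 9.
After venue access (finishes hour 3), the lighting rig can start at hour 3 and finishes at hour 7.
Stage build waits on venue access (finishes hour 3, plus 3-hour gap → hour 6), so it starts at hour 6 and finishes at 6 + 5 = hour 11.
Signage placement cannot start until stage build (finishes hour 11, plus 1-hour gap → hour 12); venue access (finishes hour 3, plus 1-hour gap → hour 4). The controlling bound is hour 12, so signage placement finishes at 12 + 5 = hour 17.
For catering setup: signage placement (finishes hour 17, plus 1-hour gap → hour 18); stage build (finishes hour 11, plus 1-hour gap → hour 12); seating layout (finishes hour 9). Taking the maximum gives a start of hour 18, and it finishes at 18 + 9 = hour 27.
Final walkthrough needs all of catering setup (finishes hour 27); the lighting rig (finishes hour 7). That puts its earliest start at hour 27; it finishes at 27 + 2 = hour 29.
Every task is finished by hour 29, which is no later than the deadline of 33, so the schedule is feasible.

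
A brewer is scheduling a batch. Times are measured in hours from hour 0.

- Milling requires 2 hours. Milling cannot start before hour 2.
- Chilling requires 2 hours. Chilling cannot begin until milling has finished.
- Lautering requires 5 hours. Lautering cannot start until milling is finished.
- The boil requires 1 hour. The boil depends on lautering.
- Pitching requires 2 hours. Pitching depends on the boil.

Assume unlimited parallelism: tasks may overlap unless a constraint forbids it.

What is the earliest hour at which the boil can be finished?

Milling waits on its own release at hour 2, so it starts at hour 2 and finishes at 2 + 2 = hour 4.
After milling (finishes hour 4), lautering can start at hour 4 and finishes at hour 9.
After lautering (finishes hour 9), the boil can start at hour 9 and finishes at hour 10.

10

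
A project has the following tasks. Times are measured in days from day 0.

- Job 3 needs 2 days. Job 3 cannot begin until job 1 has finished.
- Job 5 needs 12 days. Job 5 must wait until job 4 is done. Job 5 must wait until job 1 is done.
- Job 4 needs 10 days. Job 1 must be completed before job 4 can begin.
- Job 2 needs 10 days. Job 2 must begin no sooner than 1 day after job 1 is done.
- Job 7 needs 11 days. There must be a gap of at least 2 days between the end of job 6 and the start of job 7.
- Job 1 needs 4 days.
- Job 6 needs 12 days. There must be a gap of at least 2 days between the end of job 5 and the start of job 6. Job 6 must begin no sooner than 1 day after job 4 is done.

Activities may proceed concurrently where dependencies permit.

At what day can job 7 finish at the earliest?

Job 1 can start immediately at day 0; it finishes at day 4.
After job 1 (finishes day 4), job 4 can start at day 4 and finishes at day 14.
Job 5 has to wait for job 4 (finishes day 14); job 1 (finishes day 4). The latest of these is day 14, so job 5 runs day 14 to 14 + 12 = day 26.
For job 6: job 5 (finishes day 26, plus 2-day gap → day 28); job 4 (finishes day 14, plus 1-day gap → day 15). Taking the maximum gives a start of day 28, and it finishes at 28 + 12 = day 40.
After job 6 (finishes day 40, plus 2-day gap → day 42), job 7 can start at day 42 and finishes at day 53.

53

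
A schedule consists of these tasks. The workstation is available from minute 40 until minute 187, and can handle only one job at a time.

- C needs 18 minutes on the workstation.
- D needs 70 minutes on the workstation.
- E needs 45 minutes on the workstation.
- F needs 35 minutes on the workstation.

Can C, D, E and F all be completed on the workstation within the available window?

No

The workstation window is 187 − 40 = 147 minutes.
Running back to back, the jobs need 18 + 70 + 45 + 35 = 168 minutes on the workstation.
Since 168 > 147, they cannot all fit.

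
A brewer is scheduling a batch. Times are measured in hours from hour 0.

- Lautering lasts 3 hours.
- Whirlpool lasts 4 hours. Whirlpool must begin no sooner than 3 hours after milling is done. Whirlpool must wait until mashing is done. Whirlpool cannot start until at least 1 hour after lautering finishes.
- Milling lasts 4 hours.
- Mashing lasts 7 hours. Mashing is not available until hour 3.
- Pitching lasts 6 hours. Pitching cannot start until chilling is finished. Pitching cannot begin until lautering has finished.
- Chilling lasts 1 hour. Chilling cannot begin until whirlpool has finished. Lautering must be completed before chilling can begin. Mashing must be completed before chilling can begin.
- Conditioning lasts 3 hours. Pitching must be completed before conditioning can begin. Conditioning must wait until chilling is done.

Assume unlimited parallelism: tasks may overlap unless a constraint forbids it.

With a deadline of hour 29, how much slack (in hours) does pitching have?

5

Lautering can start immediately at hour 0; it finishes at hour 3.
Mashing cannot begin until its own release at hour 3. It runs from hour 3 to 3 + 7 = hour 10.
Milling can start immediately at hour 0; it finishes at hour 4.
Whirlpool needs all of milling (finishes hour 4, plus 3-hour gap → hour 7); mashing (finishes hour 10); lautering (finishes hour 3, plus 1-hour gap → hour 4). That puts its earliest start at hour 10; it finishes at 10 + 4 = hour 14.
Chilling cannot start until whirlpool (finishes hour 14); lautering (finishes hour 3); mashing (finishes hour 10). The controlling bound is hour 14, so chilling finishes at 14 + 1 = hour 15.
For pitching: chilling (finishes hour 15); lautering (finishes hour 3). Taking the maximum gives a start of hour 15, and it finishes at 15 + 6 = hour 21.

Working backward from the deadline:
Nothing follows conditioning; the deadline of hour 29 is its only limit. It must start by 29 − 3 = hour 26.
Pitching feeds into conditioning (must start by hour 26); so pitching must finish by hour 26 and therefore start by hour 20.
So pitching can start as early as hour 15 and as late as hour 20, giving 20 − 15 = 5 hours of slack.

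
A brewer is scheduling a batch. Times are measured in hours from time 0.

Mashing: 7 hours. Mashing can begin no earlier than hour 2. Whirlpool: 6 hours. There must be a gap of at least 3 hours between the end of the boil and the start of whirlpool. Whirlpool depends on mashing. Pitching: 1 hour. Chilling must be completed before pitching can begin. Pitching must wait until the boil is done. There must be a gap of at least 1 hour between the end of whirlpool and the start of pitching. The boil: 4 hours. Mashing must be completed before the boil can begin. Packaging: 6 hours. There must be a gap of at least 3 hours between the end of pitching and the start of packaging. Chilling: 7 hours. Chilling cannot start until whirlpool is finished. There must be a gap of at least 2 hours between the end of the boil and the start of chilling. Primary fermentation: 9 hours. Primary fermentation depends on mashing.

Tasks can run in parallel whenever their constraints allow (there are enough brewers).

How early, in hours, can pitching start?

29

Mashing cannot begin until its own release at hour 2. It runs from hour 2 to 2 + 7 = hour 9.
After mashing (finishes hour 9), the boil can start at hour 9 and finishes at hour 13.
Whirlpool has to wait for the boil (finishes hour 13, plus 3-hour gap → hour 16); mashing (finishes hour 9). The latest of these is hour 16, so whirlpool runs hour 16 to 16 + 6 = hour 22.
Chilling needs all of whirlpool (finishes hour 22); the boil (finishes hour 13, plus 2-hour gap → hour 15). That puts its earliest start at hour 22; it finishes at 22 + 7 = hour 29.
Pitching waits on chilling (finishes hour 29); the boil (finishes hour 13); whirlpool (finishes hour 22, plus 1-hour gap → hour 23). The latest of these is hour 29, which is the earliest pitching can start.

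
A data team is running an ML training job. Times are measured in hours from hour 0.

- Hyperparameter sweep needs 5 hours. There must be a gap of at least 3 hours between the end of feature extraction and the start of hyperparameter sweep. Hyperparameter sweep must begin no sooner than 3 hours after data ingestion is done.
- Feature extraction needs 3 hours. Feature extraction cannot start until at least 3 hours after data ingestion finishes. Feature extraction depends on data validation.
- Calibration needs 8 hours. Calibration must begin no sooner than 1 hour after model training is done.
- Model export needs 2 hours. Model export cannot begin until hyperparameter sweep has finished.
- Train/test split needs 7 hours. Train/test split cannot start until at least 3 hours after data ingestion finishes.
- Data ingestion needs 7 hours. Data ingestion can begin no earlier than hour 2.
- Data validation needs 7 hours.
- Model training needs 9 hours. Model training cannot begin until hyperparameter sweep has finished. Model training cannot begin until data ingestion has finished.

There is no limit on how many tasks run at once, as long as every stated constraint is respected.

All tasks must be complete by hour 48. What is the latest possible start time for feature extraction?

19

Nothing follows calibration; the deadline of hour 48 is its only limit. It must start by 48 − 8 = hour 40.
Since calibration (must start by hour 40, minus 1-hour gap → hour 39) depends on it, model training must finish by hour 39. Backing off its 9-hour duration gives a latest start of hour 30.
Model export has no dependents, so it just needs to finish by hour 48. Starting by 48 − 2 = hour 46 achieves that.
For hyperparameter sweep: model training (must start by hour 30); model export (must start by hour 46). The most restrictive is hour 30; with a 5-hour duration, hyperparameter sweep must start by hour 25.
Feature extraction feeds into hyperparameter sweep (must start by hour 25, minus 3-hour gap → hour 22); so feature extraction must finish by hour 22 and therefore start by hour 19.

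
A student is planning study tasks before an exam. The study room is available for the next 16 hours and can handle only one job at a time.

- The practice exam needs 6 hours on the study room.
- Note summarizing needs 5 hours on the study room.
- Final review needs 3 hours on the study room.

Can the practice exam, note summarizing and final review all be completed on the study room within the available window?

Running back to back, the jobs need 6 + 5 + 3 = 14 hours on the study room.
Since 14 ≤ 16, they fit within the window.

Yes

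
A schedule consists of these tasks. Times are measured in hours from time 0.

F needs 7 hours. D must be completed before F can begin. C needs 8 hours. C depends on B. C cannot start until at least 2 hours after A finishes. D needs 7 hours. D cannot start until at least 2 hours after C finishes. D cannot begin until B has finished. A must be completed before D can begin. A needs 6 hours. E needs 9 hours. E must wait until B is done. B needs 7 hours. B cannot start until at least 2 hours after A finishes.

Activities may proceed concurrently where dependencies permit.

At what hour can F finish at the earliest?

39

Nothing blocks A, so it runs from hour 0 to hour 6.
B cannot begin until A (finishes hour 6, plus 2-hour gap → hour 8). It runs from hour 8 to 8 + 7 = hour 15.
C has to wait for B (finishes hour 15); A (finishes hour 6, plus 2-hour gap → hour 8). The latest of these is hour 15, so C runs hour 15 to 15 + 8 = hour 23.
D needs all of C (finishes hour 23, plus 2-hour gap → hour 25); B (finishes hour 15); A (finishes hour 6). That puts its earliest start at hour 25; it finishes at 25 + 7 = hour 32.
After D (finishes hour 32), F can start at hour 32 and finishes at hour 39.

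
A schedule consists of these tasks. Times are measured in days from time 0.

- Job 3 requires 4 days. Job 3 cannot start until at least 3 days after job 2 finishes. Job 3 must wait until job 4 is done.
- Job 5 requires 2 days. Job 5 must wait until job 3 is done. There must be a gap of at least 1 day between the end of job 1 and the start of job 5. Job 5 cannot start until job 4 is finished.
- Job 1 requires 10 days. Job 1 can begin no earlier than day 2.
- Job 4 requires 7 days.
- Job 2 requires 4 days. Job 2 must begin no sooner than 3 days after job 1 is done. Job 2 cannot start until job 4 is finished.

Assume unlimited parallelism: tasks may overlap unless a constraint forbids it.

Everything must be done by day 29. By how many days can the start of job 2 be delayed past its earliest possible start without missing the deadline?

Job 4 can start immediately at day 0; it finishes at day 7.
Job 1 waits on its own release at day 2, so it starts at day 2 and finishes at 2 + 10 = day 12.
Job 2 needs all of job 1 (finishes day 12, plus 3-day gap → day 15); job 4 (finishes day 7). That puts its earliest start at day 15; it finishes at 15 + 4 = day 19.

Working backward from the deadline:
Job 5 has no dependents, so it just needs to finish by day 29. Starting by 29 − 2 = day 27 achieves that.
Job 3 has to be done before job 5 (must start by day 27). That means finishing by day 27, i.e. starting by 27 − 4 = day 23.
Job 2 has to be done before job 3 (must start by day 23, minus 3-day gap → day 20). That means finishing by day 20, i.e. starting by 20 − 4 = day 16.
So job 2 can start as early as day 15 and as late as day 16, giving 16 − 15 = 1 day of slack.

1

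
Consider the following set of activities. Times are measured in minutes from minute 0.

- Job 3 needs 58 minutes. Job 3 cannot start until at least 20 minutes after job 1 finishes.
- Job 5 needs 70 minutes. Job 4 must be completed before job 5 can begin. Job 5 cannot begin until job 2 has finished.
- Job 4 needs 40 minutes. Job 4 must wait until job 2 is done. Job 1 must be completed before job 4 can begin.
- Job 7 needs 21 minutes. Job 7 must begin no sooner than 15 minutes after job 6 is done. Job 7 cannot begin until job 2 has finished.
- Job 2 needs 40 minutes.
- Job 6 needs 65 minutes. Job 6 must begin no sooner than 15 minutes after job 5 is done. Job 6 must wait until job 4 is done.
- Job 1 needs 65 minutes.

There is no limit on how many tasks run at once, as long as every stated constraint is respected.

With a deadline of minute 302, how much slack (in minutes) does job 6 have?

11

Job 2 has no prerequisites, so it starts at minute 0 and finishes at minute 40.
Nothing blocks job 1, so it runs from minute 0 to minute 65.
Job 4 cannot start until job 2 (finishes minute 40); job 1 (finishes minute 65). The controlling bound is minute 65, so job 4 finishes at 65 + 40 = minute 105.
Job 5 needs all of job 4 (finishes minute 105); job 2 (finishes minute 40). That puts its earliest start at minute 105; it finishes at 105 + 70 = minute 175.
Job 6 has to wait for job 5 (finishes minute 175, plus 15-minute gap → minute 190); job 4 (finishes minute 105). The latest of these is minute 190, so job 6 runs minute 190 to 190 + 65 = minute 255.

Working backward from the deadline:
Job 7 must finish by minute 302; it takes 21 minutes, so it must start by 302 − 21 = minute 281.
Since job 7 (must start by minute 281, minus 15-minute gap → minute 266) depends on it, job 6 must finish by minute 266. Backing off its 65-minute duration gives a latest start of minute 201.
So job 6 can start as early as minute 190 and as late as minute 201, giving 201 − 190 = 11 minutes of slack.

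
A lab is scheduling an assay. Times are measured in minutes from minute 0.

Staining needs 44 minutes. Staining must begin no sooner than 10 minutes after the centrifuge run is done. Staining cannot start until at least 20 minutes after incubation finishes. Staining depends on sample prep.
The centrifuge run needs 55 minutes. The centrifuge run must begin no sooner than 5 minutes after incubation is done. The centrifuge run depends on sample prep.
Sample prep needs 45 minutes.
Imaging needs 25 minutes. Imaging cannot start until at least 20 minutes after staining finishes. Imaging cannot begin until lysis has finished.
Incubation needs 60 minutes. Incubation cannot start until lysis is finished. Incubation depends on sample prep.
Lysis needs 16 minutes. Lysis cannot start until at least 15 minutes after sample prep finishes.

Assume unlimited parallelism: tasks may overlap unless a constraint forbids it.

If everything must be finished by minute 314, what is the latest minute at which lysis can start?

79

Imaging must finish by minute 314; it takes 25 minutes, so it must start by 314 − 25 = minute 289.
Staining must finish before imaging (must start by minute 289, minus 20-minute gap → minute 269). With a 44-minute duration, staining must start by 269 − 44 = minute 225.
The centrifuge run must finish before staining (must start by minute 225, minus 10-minute gap → minute 215). With a 55-minute duration, the centrifuge run must start by 215 − 55 = minute 160.
Incubation has several dependents: the centrifuge run (must start by minute 160, minus 5-minute gap → minute 155); staining (must start by minute 225, minus 20-minute gap → minute 205). The earliest of those limits is minute 155, so incubation must start by 155 − 60 = minute 95.
For lysis: incubation (must start by minute 95); imaging (must start by minute 289). The most restrictive is minute 95; with a 16-minute duration, lysis must start by minute 79.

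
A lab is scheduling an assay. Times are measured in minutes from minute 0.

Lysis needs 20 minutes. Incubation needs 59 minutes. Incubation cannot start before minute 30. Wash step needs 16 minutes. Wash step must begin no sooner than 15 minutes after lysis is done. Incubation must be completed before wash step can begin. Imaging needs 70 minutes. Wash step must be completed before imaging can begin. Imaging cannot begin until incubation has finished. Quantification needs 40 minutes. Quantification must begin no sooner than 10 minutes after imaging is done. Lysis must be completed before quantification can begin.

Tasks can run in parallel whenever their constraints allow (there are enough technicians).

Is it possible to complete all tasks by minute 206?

Incubation waits on its own release at minute 30, so it starts at minute 30 and finishes at 30 + 59 = minute 89.
Nothing blocks lysis, so it runs from minute 0 to minute 20.
For wash step: lysis (finishes minute 20, plus 15-minute gap → minute 35); incubation (finishes minute 89). Taking the maximum gives a start of minute 89, and it finishes at 89 + 16 = minute 105.
For imaging: wash step (finishes minute 105); incubation (finishes minute 89). Taking the maximum gives a start of minute 105, and it finishes at 105 + 70 = minute 175.
Quantification cannot start until imaging (finishes minute 175, plus 10-minute gap → minute 185); lysis (finishes minute 20). The controlling bound is minute 185, so quantification finishes at 185 + 40 = minute 225.
The earliest everything can be done is minute 225, which is after the deadline of 206, so it is not possible.

No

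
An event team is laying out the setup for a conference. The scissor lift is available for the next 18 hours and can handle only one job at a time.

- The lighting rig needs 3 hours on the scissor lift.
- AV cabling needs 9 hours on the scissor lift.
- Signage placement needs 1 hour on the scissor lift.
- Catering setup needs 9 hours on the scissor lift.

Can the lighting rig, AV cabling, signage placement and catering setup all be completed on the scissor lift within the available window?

Running back to back, the jobs need 3 + 9 + 1 + 9 = 22 hours on the scissor lift.
Since 22 > 18, they cannot all fit.

No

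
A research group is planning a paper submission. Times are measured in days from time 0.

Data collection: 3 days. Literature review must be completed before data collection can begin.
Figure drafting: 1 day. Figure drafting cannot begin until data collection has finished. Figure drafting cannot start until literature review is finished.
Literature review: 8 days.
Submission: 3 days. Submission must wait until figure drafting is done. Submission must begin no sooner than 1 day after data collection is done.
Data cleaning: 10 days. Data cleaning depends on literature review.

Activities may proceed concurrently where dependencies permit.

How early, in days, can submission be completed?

15

Literature review has no prerequisites, so it starts at day 0 and finishes at day 8.
Data collection waits on literature review (finishes day 8), so it starts at day 8 and finishes at 8 + 3 = day 11.
Figure drafting has to wait for data collection (finishes day 11); literature review (finishes day 8). The latest of these is day 11, so figure drafting runs day 11 to 11 + 1 = day 12.
Submission has to wait for figure drafting (finishes day 12); data collection (finishes day 11, plus 1-day gap → day 12). The latest of these is day 12, so submission runs day 12 to 12 + 3 = day 15.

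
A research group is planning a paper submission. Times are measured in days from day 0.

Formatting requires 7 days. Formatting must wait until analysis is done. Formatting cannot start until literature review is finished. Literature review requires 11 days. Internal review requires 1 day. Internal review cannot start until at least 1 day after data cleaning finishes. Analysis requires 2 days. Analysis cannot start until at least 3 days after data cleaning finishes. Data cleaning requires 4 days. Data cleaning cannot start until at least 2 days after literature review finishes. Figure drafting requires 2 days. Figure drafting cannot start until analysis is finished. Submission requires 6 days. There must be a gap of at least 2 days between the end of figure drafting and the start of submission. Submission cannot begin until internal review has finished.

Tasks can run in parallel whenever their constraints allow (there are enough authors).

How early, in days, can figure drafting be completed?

Literature review can start immediately at day 0; it finishes at day 11.
After literature review (finishes day 11, plus 2-day gap → day 13), data cleaning can start at day 13 and finishes at day 17.
Analysis waits on data cleaning (finishes day 17, plus 3-day gap → day 20), so it starts at day 20 and finishes at 20 + 2 = day 22.
Figure drafting cannot begin until analysis (finishes day 22). It runs from day 22 to 22 + 2 = day 24.

24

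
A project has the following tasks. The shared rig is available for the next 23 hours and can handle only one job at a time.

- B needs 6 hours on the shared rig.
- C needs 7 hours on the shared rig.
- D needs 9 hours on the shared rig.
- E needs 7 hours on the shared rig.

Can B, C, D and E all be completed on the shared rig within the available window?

Running back to back, the jobs need 6 + 7 + 9 + 7 = 29 hours on the shared rig.
Since 29 > 23, they cannot all fit.

No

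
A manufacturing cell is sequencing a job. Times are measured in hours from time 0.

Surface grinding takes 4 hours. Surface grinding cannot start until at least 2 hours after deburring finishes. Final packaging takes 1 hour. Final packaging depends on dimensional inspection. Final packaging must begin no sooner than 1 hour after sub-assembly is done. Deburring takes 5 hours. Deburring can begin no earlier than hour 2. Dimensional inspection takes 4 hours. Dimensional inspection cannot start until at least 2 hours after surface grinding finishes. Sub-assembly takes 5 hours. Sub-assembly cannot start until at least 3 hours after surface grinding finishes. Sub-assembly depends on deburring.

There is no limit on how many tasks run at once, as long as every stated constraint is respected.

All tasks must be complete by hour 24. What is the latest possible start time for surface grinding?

Final packaging must finish by hour 24; it takes 1 hour, so it must start by 24 − 1 = hour 23.
Dimensional inspection must finish before final packaging (must start by hour 23). With a 4-hour duration, dimensional inspection must start by 23 − 4 = hour 19.
Sub-assembly must finish before final packaging (must start by hour 23, minus 1-hour gap → hour 22). With a 5-hour duration, sub-assembly must start by 22 − 5 = hour 17.
For surface grinding: dimensional inspection (must start by hour 19, minus 2-hour gap → hour 17); sub-assembly (must start by hour 17, minus 3-hour gap → hour 14). The most restrictive is hour 14; with a 4-hour duration, surface grinding must start by hour 10.

10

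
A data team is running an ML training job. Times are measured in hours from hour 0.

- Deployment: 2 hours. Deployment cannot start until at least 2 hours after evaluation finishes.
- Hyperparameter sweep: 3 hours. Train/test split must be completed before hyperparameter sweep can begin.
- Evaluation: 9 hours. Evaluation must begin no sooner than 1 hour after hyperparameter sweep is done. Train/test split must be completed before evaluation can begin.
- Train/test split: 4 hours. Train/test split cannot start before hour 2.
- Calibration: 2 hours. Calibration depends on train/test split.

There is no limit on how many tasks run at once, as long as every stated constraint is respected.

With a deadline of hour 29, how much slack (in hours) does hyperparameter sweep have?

6

Train/test split cannot begin until its own release at hour 2. It runs from hour 2 to 2 + 4 = hour 6.
Hyperparameter sweep cannot begin until train/test split (finishes hour 6). It runs from hour 6 to 6 + 3 = hour 9.

Working backward from the deadline:
Deployment has no dependents, so it just needs to finish by hour 29. Starting by 29 − 2 = hour 27 achieves that.
Evaluation feeds into deployment (must start by hour 27, minus 2-hour gap → hour 25); so evaluation must finish by hour 25 and therefore start by hour 16.
Hyperparameter sweep must finish before evaluation (must start by hour 16, minus 1-hour gap → hour 15). With a 3-hour duration, hyperparameter sweep must start by 15 − 3 = hour 12.
So hyperparameter sweep can start as early as hour 6 and as late as hour 12, giving 12 − 6 = 6 hours of slack.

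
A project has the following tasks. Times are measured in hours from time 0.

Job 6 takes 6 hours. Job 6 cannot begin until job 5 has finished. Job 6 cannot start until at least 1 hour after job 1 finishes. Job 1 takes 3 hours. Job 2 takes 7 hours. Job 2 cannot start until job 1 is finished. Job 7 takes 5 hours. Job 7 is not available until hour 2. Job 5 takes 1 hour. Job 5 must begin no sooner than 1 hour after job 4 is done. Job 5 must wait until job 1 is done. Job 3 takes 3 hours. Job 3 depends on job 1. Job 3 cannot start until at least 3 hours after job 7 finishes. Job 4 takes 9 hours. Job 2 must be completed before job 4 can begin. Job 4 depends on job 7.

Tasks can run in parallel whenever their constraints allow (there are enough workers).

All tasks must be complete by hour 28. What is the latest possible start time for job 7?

6

To finish by hour 28, job 6 (duration 6) must start no later than hour 22.
Job 5 feeds into job 6 (must start by hour 22); so job 5 must finish by hour 22 and therefore start by hour 21.
Job 4 has to be done before job 5 (must start by hour 21, minus 1-hour gap → hour 20). That means finishing by hour 20, i.e. starting by 20 − 9 = hour 11.
Nothing follows job 3; the deadline of hour 28 is its only limit. It must start by 28 − 3 = hour 25.
For job 7: job 3 (must start by hour 25, minus 3-hour gap → hour 22); job 4 (must start by hour 11). The most restrictive is hour 11; with a 5-hour duration, job 7 must start by hour 6.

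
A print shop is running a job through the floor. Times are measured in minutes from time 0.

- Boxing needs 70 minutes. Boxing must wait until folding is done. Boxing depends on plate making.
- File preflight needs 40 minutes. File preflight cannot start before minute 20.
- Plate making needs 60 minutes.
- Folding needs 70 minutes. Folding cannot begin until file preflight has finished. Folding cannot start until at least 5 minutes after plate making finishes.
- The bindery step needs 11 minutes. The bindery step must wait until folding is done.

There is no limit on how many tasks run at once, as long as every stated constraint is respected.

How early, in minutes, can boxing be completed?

205

Nothing blocks plate making, so it runs from minute 0 to minute 60.
File preflight waits on its own release at minute 20, so it starts at minute 20 and finishes at 20 + 40 = minute 60.
Folding has to wait for file preflight (finishes minute 60); plate making (finishes minute 60, plus 5-minute gap → minute 65). The latest of these is minute 65, so folding runs minute 65 to 65 + 70 = minute 135.
For boxing: folding (finishes minute 135); plate making (finishes minute 60). Taking the maximum gives a start of minute 135, and it finishes at 135 + 70 = minute 205.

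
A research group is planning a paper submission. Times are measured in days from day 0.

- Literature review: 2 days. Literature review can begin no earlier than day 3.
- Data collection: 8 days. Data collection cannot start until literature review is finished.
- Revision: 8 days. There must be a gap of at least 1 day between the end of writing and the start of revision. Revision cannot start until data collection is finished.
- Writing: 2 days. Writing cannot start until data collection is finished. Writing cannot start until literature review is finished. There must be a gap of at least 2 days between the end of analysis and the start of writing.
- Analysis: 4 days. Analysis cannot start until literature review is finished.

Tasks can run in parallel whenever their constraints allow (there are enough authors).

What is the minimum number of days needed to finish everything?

After its own release at day 3, literature review can start at day 3 and finishes at day 5.
Analysis cannot begin until literature review (finishes day 5). It runs from day 5 to 5 + 4 = day 9.
After literature review (finishes day 5), data collection can start at day 5 and finishes at day 13.
Writing cannot start until data collection (finishes day 13); literature review (finishes day 5); analysis (finishes day 9, plus 2-day gap → day 11). The controlling bound is day 13, so writing finishes at 13 + 2 = day 15.
Revision cannot start until writing (finishes day 15, plus 1-day gap → day 16); data collection (finishes day 13). The controlling bound is day 16, so revision finishes at 16 + 8 = day 24.
All tasks are finished once the last one completes. Finish times: Literature review at 5, Data collection at 13, Analysis at 9, Writing at 15, Revision at 24. The latest is day 24.

24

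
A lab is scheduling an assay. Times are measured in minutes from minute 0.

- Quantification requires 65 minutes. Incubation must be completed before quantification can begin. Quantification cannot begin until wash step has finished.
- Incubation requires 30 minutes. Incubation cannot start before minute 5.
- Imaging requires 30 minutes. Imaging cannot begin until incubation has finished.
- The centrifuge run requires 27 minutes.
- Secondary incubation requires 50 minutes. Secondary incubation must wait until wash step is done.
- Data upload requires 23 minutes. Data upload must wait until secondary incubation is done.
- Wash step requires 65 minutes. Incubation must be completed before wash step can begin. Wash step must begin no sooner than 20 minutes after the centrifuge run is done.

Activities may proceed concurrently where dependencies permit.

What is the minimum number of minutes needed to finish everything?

Nothing blocks the centrifuge run, so it runs from minute 0 to minute 27.
After its own release at minute 5, incubation can start at minute 5 and finishes at minute 35.
Imaging waits on incubation (finishes minute 35), so it starts at minute 35 and finishes at 35 + 30 = minute 65.
For wash step: incubation (finishes minute 35); the centrifuge run (finishes minute 27, plus 20-minute gap → minute 47). Taking the maximum gives a start of minute 47, and it finishes at 47 + 65 = minute 112.
Quantification cannot start until incubation (finishes minute 35); wash step (finishes minute 112). The controlling bound is minute 112, so quantification finishes at 112 + 65 = minute 177.
After wash step (finishes minute 112), secondary incubation can start at minute 112 and finishes at minute 162.
Data upload cannot begin until secondary incubation (finishes minute 162). It runs from minute 162 to 162 + 23 = minute 185.
All tasks are finished once the last one completes. Finish times: Incubation at 35, The centrifuge run at 27, Wash step at 112, Secondary incubation at 162, Imaging at 65, Quantification at 177, Data upload at 185. The latest is minute 185.

185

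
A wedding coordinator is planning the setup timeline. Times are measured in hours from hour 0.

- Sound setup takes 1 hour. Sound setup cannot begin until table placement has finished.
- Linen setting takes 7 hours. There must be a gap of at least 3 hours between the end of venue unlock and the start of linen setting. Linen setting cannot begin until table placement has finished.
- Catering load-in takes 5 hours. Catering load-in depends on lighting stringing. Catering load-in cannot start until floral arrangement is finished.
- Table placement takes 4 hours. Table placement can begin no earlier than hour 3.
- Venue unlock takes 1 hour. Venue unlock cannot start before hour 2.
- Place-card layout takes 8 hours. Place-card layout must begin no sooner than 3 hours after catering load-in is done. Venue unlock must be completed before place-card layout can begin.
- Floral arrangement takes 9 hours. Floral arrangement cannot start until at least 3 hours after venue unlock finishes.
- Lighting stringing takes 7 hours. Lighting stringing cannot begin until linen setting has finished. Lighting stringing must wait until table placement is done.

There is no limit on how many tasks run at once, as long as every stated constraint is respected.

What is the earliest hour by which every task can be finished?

37

After its own release at hour 3, table placement can start at hour 3 and finishes at hour 7.
Sound setup waits on table placement (finishes hour 7), so it starts at hour 7 and finishes at 7 + 1 = hour 8.
After its own release at hour 2, venue unlock can start at hour 2 and finishes at hour 3.
Floral arrangement cannot begin until venue unlock (finishes hour 3, plus 3-hour gap → hour 6). It runs from hour 6 to 6 + 9 = hour 15.
Linen setting has to wait for venue unlock (finishes hour 3, plus 3-hour gap → hour 6); table placement (finishes hour 7). The latest of these is hour 7, so linen setting runs hour 7 to 7 + 7 = hour 14.
Lighting stringing cannot start until linen setting (finishes hour 14); table placement (finishes hour 7). The controlling bound is hour 14, so lighting stringing finishes at 14 + 7 = hour 21.
Catering load-in has to wait for lighting stringing (finishes hour 21); floral arrangement (finishes hour 15). The latest of these is hour 21, so catering load-in runs hour 21 to 21 + 5 = hour 26.
For place-card layout: catering load-in (finishes hour 26, plus 3-hour gap → hour 29); venue unlock (finishes hour 3). Taking the maximum gives a start of hour 29, and it finishes at 29 + 8 = hour 37.
All tasks are finished once the last one completes. Finish times: Venue unlock at 3, Table placement at 7, Linen setting at 14, Floral arrangement at 15, Lighting stringing at 21, Sound setup at 8, Catering load-in at 26, Place-card layout at 37. The latest is hour 37.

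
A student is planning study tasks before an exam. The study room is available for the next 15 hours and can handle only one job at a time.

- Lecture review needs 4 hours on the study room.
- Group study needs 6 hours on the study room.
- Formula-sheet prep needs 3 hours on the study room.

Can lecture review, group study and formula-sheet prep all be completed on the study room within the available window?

Running back to back, the jobs need 4 + 6 + 3 = 13 hours on the study room.
Since 13 ≤ 15, they fit within the window.

Yes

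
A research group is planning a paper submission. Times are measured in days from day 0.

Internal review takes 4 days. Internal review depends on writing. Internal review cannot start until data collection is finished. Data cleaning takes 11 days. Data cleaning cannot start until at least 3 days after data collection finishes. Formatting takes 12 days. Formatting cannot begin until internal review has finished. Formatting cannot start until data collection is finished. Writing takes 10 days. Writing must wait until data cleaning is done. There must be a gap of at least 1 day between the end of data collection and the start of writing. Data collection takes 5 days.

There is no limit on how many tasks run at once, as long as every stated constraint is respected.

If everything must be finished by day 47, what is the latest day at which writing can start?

21

To finish by day 47, formatting (duration 12) must start no later than day 35.
Internal review must finish before formatting (must start by day 35). With a 4-day duration, internal review must start by 35 − 4 = day 31.
Since internal review (must start by day 31) depends on it, writing must finish by day 31. Backing off its 10-day duration gives a latest start of day 21.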